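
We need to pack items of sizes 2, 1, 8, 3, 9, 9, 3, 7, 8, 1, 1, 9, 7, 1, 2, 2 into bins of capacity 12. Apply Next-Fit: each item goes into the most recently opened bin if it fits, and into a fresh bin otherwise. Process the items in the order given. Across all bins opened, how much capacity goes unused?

11

Put 2 in bin 1; 10 remain.
Put 1 in bin 1; 9 remain.
Put 8 in bin 1; 1 remain.
Put 3 in bin 2; 9 remain.
Put 9 in bin 2; 0 remain.
Put 9 in bin 3; 3 remain.
Put 3 in bin 3; 0 remain.
Put 7 in bin 4; 5 remain.
Put 8 in bin 5; 4 remain.
Put 1 in bin 5; 3 remain.
Put 1 in bin 5; 2 remain.
Put 9 in bin 6; 3 remain.
Put 7 in bin 7; 5 remain.
Put 1 in bin 7; 4 remain.
Put 2 in bin 7; 2 remain.
Put 2 in bin 7; 0 remain.
7 bins × 12 = 84; used 73; unused 11.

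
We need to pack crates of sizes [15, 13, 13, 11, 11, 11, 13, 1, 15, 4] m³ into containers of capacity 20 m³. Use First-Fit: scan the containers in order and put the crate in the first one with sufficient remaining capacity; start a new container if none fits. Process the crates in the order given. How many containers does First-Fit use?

Put 15 m³ in container 1; 5 m³ remain.
Put 13 m³ in container 2; 7 m³ remain.
Put 13 m³ in container 3; 7 m³ remain.
Put 11 m³ in container 4; 9 m³ remain.
Put 11 m³ in container 5; 9 m³ remain.
Put 11 m³ in container 6; 9 m³ remain.
Put 13 m³ in container 7; 7 m³ remain.
Put 1 m³ in container 1; 4 m³ remain.
Put 15 m³ in container 8; 5 m³ remain.
Put 4 m³ in container 1; 0 m³ remain.
Final containers: [15,1,4] [13] [13] [11] [11] [11] [13] [15].

8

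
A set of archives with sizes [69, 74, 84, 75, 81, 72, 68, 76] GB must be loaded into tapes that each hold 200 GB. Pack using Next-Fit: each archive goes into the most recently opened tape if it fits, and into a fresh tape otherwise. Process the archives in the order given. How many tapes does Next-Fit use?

69 GB → tape 1 (remaining 131 GB)
74 GB → tape 1 (remaining 57 GB)
84 GB → tape 2 (remaining 116 GB)
75 GB → tape 2 (remaining 41 GB)
81 GB → tape 3 (remaining 119 GB)
72 GB → tape 3 (remaining 47 GB)
68 GB → tape 4 (remaining 132 GB)
76 GB → tape 4 (remaining 56 GB)

4 tapes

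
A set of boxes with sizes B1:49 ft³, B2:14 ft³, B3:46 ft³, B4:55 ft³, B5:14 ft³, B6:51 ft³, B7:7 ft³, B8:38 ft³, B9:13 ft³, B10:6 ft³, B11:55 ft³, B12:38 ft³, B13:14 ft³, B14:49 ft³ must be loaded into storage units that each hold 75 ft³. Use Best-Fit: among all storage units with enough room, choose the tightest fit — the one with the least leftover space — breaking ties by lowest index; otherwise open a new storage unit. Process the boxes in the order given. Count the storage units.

B1 (49 ft³) → storage unit 1 (remaining 26 ft³)
B2 (14 ft³) → storage unit 1 (remaining 12 ft³)
B3 (46 ft³) → storage unit 2 (remaining 29 ft³)
B4 (55 ft³) → storage unit 3 (remaining 20 ft³)
B5 (14 ft³) → storage unit 3 (remaining 6 ft³)
B6 (51 ft³) → storage unit 4 (remaining 24 ft³)
B7 (7 ft³) → storage unit 1 (remaining 5 ft³)
B8 (38 ft³) → storage unit 5 (remaining 37 ft³)
B9 (13 ft³) → storage unit 4 (remaining 11 ft³)
B10 (6 ft³) → storage unit 3 (remaining 0 ft³)
B11 (55 ft³) → storage unit 6 (remaining 20 ft³)
B12 (38 ft³) → storage unit 7 (remaining 37 ft³)
B13 (14 ft³) → storage unit 6 (remaining 6 ft³)
B14 (49 ft³) → storage unit 8 (remaining 26 ft³)

8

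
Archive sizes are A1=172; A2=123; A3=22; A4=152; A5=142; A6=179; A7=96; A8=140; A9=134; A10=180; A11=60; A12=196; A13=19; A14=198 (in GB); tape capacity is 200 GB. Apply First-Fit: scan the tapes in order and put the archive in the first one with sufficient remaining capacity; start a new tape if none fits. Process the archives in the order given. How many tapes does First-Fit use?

11 tapes

Put A1 (172 GB) in tape 1; 28 GB remain.
Put A2 (123 GB) in tape 2; 77 GB remain.
Put A3 (22 GB) in tape 1; 6 GB remain.
Put A4 (152 GB) in tape 3; 48 GB remain.
Put A5 (142 GB) in tape 4; 58 GB remain.
Put A6 (179 GB) in tape 5; 21 GB remain.
Put A7 (96 GB) in tape 6; 104 GB remain.
Put A8 (140 GB) in tape 7; 60 GB remain.
Put A9 (134 GB) in tape 8; 66 GB remain.
Put A10 (180 GB) in tape 9; 20 GB remain.
Put A11 (60 GB) in tape 2; 17 GB remain.
Put A12 (196 GB) in tape 10; 4 GB remain.
Put A13 (19 GB) in tape 3; 29 GB remain.
Put A14 (198 GB) in tape 11; 2 GB remain.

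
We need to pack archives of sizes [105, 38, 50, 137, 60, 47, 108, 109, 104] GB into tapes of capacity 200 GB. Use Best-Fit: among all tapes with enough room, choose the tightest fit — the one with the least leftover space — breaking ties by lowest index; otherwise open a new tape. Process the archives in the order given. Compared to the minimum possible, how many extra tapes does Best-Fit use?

Best-Fit: [105,38,50] [137,60] [47,108] [109] [104] → 5 tapes.
5 archives exceed 100 GB (half the capacity), and no two of those can share a tape, so at least 5 tapes are needed.
So 5 is already optimal.

0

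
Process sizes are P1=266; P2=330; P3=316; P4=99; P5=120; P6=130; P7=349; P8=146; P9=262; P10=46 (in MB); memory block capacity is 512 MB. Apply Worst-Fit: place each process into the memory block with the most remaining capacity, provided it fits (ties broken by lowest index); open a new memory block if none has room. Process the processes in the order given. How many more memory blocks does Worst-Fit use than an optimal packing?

0

Worst-Fit: [266,99] [330,130] [316,120] [349,146] [262,46] → 5 memory blocks.
Total size 2064 MB; any packing needs at least ⌈2064/512⌉ = 5 memory blocks.
So 5 is already optimal.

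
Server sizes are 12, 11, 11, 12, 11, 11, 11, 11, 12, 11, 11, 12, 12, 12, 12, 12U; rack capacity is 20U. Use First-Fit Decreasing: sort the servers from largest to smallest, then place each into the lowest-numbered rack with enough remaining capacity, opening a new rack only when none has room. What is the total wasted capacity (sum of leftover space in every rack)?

136

Sorted descending: 12, 12, 12, 12, 12, 12, 12, 12, 11, 11, 11, 11, 11, 11, 11, 11.
12U → rack 1 (remaining 8U)
12U → rack 2 (remaining 8U)
12U → rack 3 (remaining 8U)
12U → rack 4 (remaining 8U)
12U → rack 5 (remaining 8U)
12U → rack 6 (remaining 8U)
12U → rack 7 (remaining 8U)
12U → rack 8 (remaining 8U)
11U → rack 9 (remaining 9U)
11U → rack 10 (remaining 9U)
11U → rack 11 (remaining 9U)
11U → rack 12 (remaining 9U)
11U → rack 13 (remaining 9U)
11U → rack 14 (remaining 9U)
11U → rack 15 (remaining 9U)
11U → rack 16 (remaining 9U)
16 racks × 20U = 320U; used 184U; unused 136U.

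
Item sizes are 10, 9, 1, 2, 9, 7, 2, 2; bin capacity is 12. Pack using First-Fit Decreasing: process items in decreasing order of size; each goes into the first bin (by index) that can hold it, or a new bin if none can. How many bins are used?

4

Sorted descending: 10, 9, 9, 7, 2, 2, 2, 1.
bin 1: place 10, 2 left
bin 2: place 9, 3 left
bin 3: place 9, 3 left
bin 4: place 7, 5 left
bin 1: place 2, 0 left
bin 2: place 2, 1 left
bin 3: place 2, 1 left
bin 2: place 1, 0 left
Final bins: [10,2] [9,2,1] [9,2] [7].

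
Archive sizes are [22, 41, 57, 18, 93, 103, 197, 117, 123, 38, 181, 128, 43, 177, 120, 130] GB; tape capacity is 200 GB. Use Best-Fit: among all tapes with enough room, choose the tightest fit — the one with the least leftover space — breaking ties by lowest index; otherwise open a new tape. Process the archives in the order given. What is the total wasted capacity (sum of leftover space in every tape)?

412

Put 22 GB in tape 1; 178 GB remain.
Put 41 GB in tape 1; 137 GB remain.
Put 57 GB in tape 1; 80 GB remain.
Put 18 GB in tape 1; 62 GB remain.
Put 93 GB in tape 2; 107 GB remain.
Put 103 GB in tape 2; 4 GB remain.
Put 197 GB in tape 3; 3 GB remain.
Put 117 GB in tape 4; 83 GB remain.
Put 123 GB in tape 5; 77 GB remain.
Put 38 GB in tape 1; 24 GB remain.
Put 181 GB in tape 6; 19 GB remain.
Put 128 GB in tape 7; 72 GB remain.
Put 43 GB in tape 7; 29 GB remain.
Put 177 GB in tape 8; 23 GB remain.
Put 120 GB in tape 9; 80 GB remain.
Put 130 GB in tape 10; 70 GB remain.
10 tapes × 200 GB = 2000 GB; used 1588 GB; unused 412 GB.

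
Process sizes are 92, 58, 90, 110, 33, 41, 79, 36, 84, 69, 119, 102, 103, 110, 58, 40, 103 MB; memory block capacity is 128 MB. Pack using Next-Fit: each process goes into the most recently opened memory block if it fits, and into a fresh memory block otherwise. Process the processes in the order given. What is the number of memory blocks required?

14 memory blocks

Put 92 MB in memory block 1; 36 MB remain.
Put 58 MB in memory block 2; 70 MB remain.
Put 90 MB in memory block 3; 38 MB remain.
Put 110 MB in memory block 4; 18 MB remain.
Put 33 MB in memory block 5; 95 MB remain.
Put 41 MB in memory block 5; 54 MB remain.
Put 79 MB in memory block 6; 49 MB remain.
Put 36 MB in memory block 6; 13 MB remain.
Put 84 MB in memory block 7; 44 MB remain.
Put 69 MB in memory block 8; 59 MB remain.
Put 119 MB in memory block 9; 9 MB remain.
Put 102 MB in memory block 10; 26 MB remain.
Put 103 MB in memory block 11; 25 MB remain.
Put 110 MB in memory block 12; 18 MB remain.
Put 58 MB in memory block 13; 70 MB remain.
Put 40 MB in memory block 13; 30 MB remain.
Put 103 MB in memory block 14; 25 MB remain.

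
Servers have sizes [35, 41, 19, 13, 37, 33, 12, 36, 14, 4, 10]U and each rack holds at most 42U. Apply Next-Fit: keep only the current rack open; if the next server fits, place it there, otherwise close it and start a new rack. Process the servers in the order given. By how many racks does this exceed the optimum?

Next-Fit: [35] [41] [19,13] [37] [33] [12] [36] [14,4,10] → 8 racks.
Total size 254U; any packing needs at least ⌈254/42⌉ = 7 racks.
An optimal packing achieves that bound: [41] [37,4] [36] [35] [33] [19,14] [13,12,10] → 7 racks.
Excess: 8 − 7 = 1.

1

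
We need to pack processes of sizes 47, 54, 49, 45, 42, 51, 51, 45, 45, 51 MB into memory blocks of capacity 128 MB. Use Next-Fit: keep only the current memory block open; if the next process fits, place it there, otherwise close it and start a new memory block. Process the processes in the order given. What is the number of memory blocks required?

5

47 MB → memory block 1 (remaining 81 MB)
54 MB → memory block 1 (remaining 27 MB)
49 MB → memory block 2 (remaining 79 MB)
45 MB → memory block 2 (remaining 34 MB)
42 MB → memory block 3 (remaining 86 MB)
51 MB → memory block 3 (remaining 35 MB)
51 MB → memory block 4 (remaining 77 MB)
45 MB → memory block 4 (remaining 32 MB)
45 MB → memory block 5 (remaining 83 MB)
51 MB → memory block 5 (remaining 32 MB)
Final memory blocks: [47,54] [49,45] [42,51] [51,45] [45,51].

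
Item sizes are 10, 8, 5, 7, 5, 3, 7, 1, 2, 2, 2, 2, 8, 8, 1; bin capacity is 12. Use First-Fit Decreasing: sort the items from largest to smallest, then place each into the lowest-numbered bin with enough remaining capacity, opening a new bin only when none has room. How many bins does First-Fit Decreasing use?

Sorted descending: 10, 8, 8, 8, 7, 7, 5, 5, 3, 2, 2, 2, 2, 1, 1.
Put 10 in bin 1; 2 remain.
Put 8 in bin 2; 4 remain.
Put 8 in bin 3; 4 remain.
Put 8 in bin 4; 4 remain.
Put 7 in bin 5; 5 remain.
Put 7 in bin 6; 5 remain.
Put 5 in bin 5; 0 remain.
Put 5 in bin 6; 0 remain.
Put 3 in bin 2; 1 remain.
Put 2 in bin 1; 0 remain.
Put 2 in bin 3; 2 remain.
Put 2 in bin 3; 0 remain.
Put 2 in bin 4; 2 remain.
Put 1 in bin 2; 0 remain.
Put 1 in bin 4; 1 remain.

6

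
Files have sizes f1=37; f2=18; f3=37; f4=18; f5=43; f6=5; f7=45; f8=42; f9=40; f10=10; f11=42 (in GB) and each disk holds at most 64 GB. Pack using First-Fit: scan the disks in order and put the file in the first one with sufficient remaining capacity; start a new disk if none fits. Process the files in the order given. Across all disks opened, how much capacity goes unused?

Put f1 (37 GB) in disk 1; 27 GB remain.
Put f2 (18 GB) in disk 1; 9 GB remain.
Put f3 (37 GB) in disk 2; 27 GB remain.
Put f4 (18 GB) in disk 2; 9 GB remain.
Put f5 (43 GB) in disk 3; 21 GB remain.
Put f6 (5 GB) in disk 1; 4 GB remain.
Put f7 (45 GB) in disk 4; 19 GB remain.
Put f8 (42 GB) in disk 5; 22 GB remain.
Put f9 (40 GB) in disk 6; 24 GB remain.
Put f10 (10 GB) in disk 3; 11 GB remain.
Put f11 (42 GB) in disk 7; 22 GB remain.
7 disks × 64 GB = 448 GB; used 337 GB; unused 111 GB.

111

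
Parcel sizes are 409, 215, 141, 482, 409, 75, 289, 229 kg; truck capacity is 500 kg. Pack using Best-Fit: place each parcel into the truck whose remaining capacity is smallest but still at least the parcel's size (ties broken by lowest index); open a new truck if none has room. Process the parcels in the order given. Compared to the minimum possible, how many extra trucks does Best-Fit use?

Best-Fit: [409,75] [215,141] [482] [409] [289] [229] → 6 trucks.
Total size 2249 kg; any packing needs at least ⌈2249/500⌉ = 5 trucks.
An optimal packing achieves that bound: [482] [409,75] [409] [289,141] [229,215] → 5 trucks.
Excess: 6 − 5 = 1.

1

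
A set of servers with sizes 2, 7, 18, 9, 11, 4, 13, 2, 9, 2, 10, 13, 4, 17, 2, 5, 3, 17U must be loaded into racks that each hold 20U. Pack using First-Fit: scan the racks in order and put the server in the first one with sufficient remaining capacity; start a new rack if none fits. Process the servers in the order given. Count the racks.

8

2U → rack 1 (remaining 18U)
7U → rack 1 (remaining 11U)
18U → rack 2 (remaining 2U)
9U → rack 1 (remaining 2U)
11U → rack 3 (remaining 9U)
4U → rack 3 (remaining 5U)
13U → rack 4 (remaining 7U)
2U → rack 1 (remaining 0U)
9U → rack 5 (remaining 11U)
2U → rack 2 (remaining 0U)
10U → rack 5 (remaining 1U)
13U → rack 6 (remaining 7U)
4U → rack 3 (remaining 1U)
17U → rack 7 (remaining 3U)
2U → rack 4 (remaining 5U)
5U → rack 4 (remaining 0U)
3U → rack 6 (remaining 4U)
17U → rack 8 (remaining 3U)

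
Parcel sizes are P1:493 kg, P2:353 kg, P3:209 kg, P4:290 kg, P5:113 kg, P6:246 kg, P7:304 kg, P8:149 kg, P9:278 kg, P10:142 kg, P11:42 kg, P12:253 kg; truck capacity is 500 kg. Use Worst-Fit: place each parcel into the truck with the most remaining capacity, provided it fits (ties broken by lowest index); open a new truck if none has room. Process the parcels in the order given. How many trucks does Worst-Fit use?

Put P1 (493 kg) in truck 1; 7 kg remain.
Put P2 (353 kg) in truck 2; 147 kg remain.
Put P3 (209 kg) in truck 3; 291 kg remain.
Put P4 (290 kg) in truck 3; 1 kg remain.
Put P5 (113 kg) in truck 2; 34 kg remain.
Put P6 (246 kg) in truck 4; 254 kg remain.
Put P7 (304 kg) in truck 5; 196 kg remain.
Put P8 (149 kg) in truck 4; 105 kg remain.
Put P9 (278 kg) in truck 6; 222 kg remain.
Put P10 (142 kg) in truck 6; 80 kg remain.
Put P11 (42 kg) in truck 5; 154 kg remain.
Put P12 (253 kg) in truck 7; 247 kg remain.
Final trucks: [493] [353,113] [209,290] [246,149] [304,42] [278,142] [253].

7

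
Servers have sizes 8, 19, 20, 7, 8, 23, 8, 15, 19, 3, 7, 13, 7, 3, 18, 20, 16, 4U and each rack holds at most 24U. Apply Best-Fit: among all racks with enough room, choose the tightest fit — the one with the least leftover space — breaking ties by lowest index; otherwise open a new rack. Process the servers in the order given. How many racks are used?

rack 1: place 8U, 16U left
rack 2: place 19U, 5U left
rack 3: place 20U, 4U left
rack 1: place 7U, 9U left
rack 1: place 8U, 1U left
rack 4: place 23U, 1U left
rack 5: place 8U, 16U left
rack 5: place 15U, 1U left
rack 6: place 19U, 5U left
rack 3: place 3U, 1U left
rack 7: place 7U, 17U left
rack 7: place 13U, 4U left
rack 8: place 7U, 17U left
rack 7: place 3U, 1U left
rack 9: place 18U, 6U left
rack 10: place 20U, 4U left
rack 8: place 16U, 1U left
rack 10: place 4U, 0U left
Final racks: [8,7,8] [19] [20,3] [23] [8,15] [19] [7,13,3] [7,16] [18] [20,4].

10 racks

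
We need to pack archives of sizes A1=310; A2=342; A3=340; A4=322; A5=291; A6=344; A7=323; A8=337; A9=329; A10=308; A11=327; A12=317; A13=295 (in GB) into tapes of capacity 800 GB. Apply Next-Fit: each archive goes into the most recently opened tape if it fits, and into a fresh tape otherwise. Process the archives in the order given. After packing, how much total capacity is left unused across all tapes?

tape 1: place A1 (310 GB), 490 GB left
tape 1: place A2 (342 GB), 148 GB left
tape 2: place A3 (340 GB), 460 GB left
tape 2: place A4 (322 GB), 138 GB left
tape 3: place A5 (291 GB), 509 GB left
tape 3: place A6 (344 GB), 165 GB left
tape 4: place A7 (323 GB), 477 GB left
tape 4: place A8 (337 GB), 140 GB left
tape 5: place A9 (329 GB), 471 GB left
tape 5: place A10 (308 GB), 163 GB left
tape 6: place A11 (327 GB), 473 GB left
tape 6: place A12 (317 GB), 156 GB left
tape 7: place A13 (295 GB), 505 GB left
7 tapes × 800 GB = 5600 GB; used 4185 GB; unused 1415 GB.

1415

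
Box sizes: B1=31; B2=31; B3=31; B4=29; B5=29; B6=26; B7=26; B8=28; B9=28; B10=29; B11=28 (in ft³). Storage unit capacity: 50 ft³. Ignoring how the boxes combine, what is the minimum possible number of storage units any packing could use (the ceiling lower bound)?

Total size = 31 + 31 + 31 + 29 + 29 + 26 + 26 + 28 + 28 + 29 + 28 = 316 ft³.
⌈316 / 50⌉ = 7.

7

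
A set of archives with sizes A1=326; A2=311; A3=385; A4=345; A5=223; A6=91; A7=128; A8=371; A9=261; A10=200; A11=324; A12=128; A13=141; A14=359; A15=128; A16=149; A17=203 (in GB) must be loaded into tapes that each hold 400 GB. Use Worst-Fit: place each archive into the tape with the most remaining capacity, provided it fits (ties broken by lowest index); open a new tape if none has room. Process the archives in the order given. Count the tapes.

Put A1 (326 GB) in tape 1; 74 GB remain.
Put A2 (311 GB) in tape 2; 89 GB remain.
Put A3 (385 GB) in tape 3; 15 GB remain.
Put A4 (345 GB) in tape 4; 55 GB remain.
Put A5 (223 GB) in tape 5; 177 GB remain.
Put A6 (91 GB) in tape 5; 86 GB remain.
Put A7 (128 GB) in tape 6; 272 GB remain.
Put A8 (371 GB) in tape 7; 29 GB remain.
Put A9 (261 GB) in tape 6; 11 GB remain.
Put A10 (200 GB) in tape 8; 200 GB remain.
Put A11 (324 GB) in tape 9; 76 GB remain.
Put A12 (128 GB) in tape 8; 72 GB remain.
Put A13 (141 GB) in tape 10; 259 GB remain.
Put A14 (359 GB) in tape 11; 41 GB remain.
Put A15 (128 GB) in tape 10; 131 GB remain.
Put A16 (149 GB) in tape 12; 251 GB remain.
Put A17 (203 GB) in tape 12; 48 GB remain.

12 tapes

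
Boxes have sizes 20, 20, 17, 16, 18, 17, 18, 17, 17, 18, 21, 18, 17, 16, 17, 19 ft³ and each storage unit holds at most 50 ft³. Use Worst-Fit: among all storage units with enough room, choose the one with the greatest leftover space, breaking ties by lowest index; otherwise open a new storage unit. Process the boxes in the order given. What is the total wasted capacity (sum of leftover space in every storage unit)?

114

Put 20 ft³ in storage unit 1; 30 ft³ remain.
Put 20 ft³ in storage unit 1; 10 ft³ remain.
Put 17 ft³ in storage unit 2; 33 ft³ remain.
Put 16 ft³ in storage unit 2; 17 ft³ remain.
Put 18 ft³ in storage unit 3; 32 ft³ remain.
Put 17 ft³ in storage unit 3; 15 ft³ remain.
Put 18 ft³ in storage unit 4; 32 ft³ remain.
Put 17 ft³ in storage unit 4; 15 ft³ remain.
Put 17 ft³ in storage unit 2; 0 ft³ remain.
Put 18 ft³ in storage unit 5; 32 ft³ remain.
Put 21 ft³ in storage unit 5; 11 ft³ remain.
Put 18 ft³ in storage unit 6; 32 ft³ remain.
Put 17 ft³ in storage unit 6; 15 ft³ remain.
Put 16 ft³ in storage unit 7; 34 ft³ remain.
Put 17 ft³ in storage unit 7; 17 ft³ remain.
Put 19 ft³ in storage unit 8; 31 ft³ remain.
8 storage units × 50 ft³ = 400 ft³; used 286 ft³; unused 114 ft³.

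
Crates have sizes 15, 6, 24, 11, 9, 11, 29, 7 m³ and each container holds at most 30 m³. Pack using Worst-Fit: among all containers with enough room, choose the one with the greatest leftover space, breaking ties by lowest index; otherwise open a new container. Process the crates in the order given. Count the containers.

5

Put 15 m³ in container 1; 15 m³ remain.
Put 6 m³ in container 1; 9 m³ remain.
Put 24 m³ in container 2; 6 m³ remain.
Put 11 m³ in container 3; 19 m³ remain.
Put 9 m³ in container 3; 10 m³ remain.
Put 11 m³ in container 4; 19 m³ remain.
Put 29 m³ in container 5; 1 m³ remain.
Put 7 m³ in container 4; 12 m³ remain.
Final containers: [15,6] [24] [11,9] [11,7] [29].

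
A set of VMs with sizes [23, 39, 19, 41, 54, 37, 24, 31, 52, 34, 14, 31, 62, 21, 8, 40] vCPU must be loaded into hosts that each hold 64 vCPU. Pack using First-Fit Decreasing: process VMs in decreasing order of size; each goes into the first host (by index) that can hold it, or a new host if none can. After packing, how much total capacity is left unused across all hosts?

Sorted descending: 62, 54, 52, 41, 40, 39, 37, 34, 31, 31, 24, 23, 21, 19, 14, 8.
Put 62 vCPU in host 1; 2 vCPU remain.
Put 54 vCPU in host 2; 10 vCPU remain.
Put 52 vCPU in host 3; 12 vCPU remain.
Put 41 vCPU in host 4; 23 vCPU remain.
Put 40 vCPU in host 5; 24 vCPU remain.
Put 39 vCPU in host 6; 25 vCPU remain.
Put 37 vCPU in host 7; 27 vCPU remain.
Put 34 vCPU in host 8; 30 vCPU remain.
Put 31 vCPU in host 9; 33 vCPU remain.
Put 31 vCPU in host 9; 2 vCPU remain.
Put 24 vCPU in host 5; 0 vCPU remain.
Put 23 vCPU in host 4; 0 vCPU remain.
Put 21 vCPU in host 6; 4 vCPU remain.
Put 19 vCPU in host 7; 8 vCPU remain.
Put 14 vCPU in host 8; 16 vCPU remain.
Put 8 vCPU in host 2; 2 vCPU remain.
9 hosts × 64 vCPU = 576 vCPU; used 530 vCPU; unused 46 vCPU.

46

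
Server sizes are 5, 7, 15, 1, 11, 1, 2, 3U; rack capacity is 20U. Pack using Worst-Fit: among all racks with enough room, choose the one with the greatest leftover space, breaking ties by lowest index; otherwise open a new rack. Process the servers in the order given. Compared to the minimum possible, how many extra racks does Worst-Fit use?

0

Worst-Fit: [5,7,1,3] [15] [11,1,2] → 3 racks.
Total size 45U; any packing needs at least ⌈45/20⌉ = 3 racks.
So 3 is already optimal.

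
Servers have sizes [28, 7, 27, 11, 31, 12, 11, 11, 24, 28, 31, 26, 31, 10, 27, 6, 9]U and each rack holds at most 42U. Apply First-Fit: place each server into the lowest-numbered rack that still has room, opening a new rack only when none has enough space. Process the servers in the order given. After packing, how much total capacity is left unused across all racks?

28U → rack 1 (remaining 14U)
7U → rack 1 (remaining 7U)
27U → rack 2 (remaining 15U)
11U → rack 2 (remaining 4U)
31U → rack 3 (remaining 11U)
12U → rack 4 (remaining 30U)
11U → rack 3 (remaining 0U)
11U → rack 4 (remaining 19U)
24U → rack 5 (remaining 18U)
28U → rack 6 (remaining 14U)
31U → rack 7 (remaining 11U)
26U → rack 8 (remaining 16U)
31U → rack 9 (remaining 11U)
10U → rack 4 (remaining 9U)
27U → rack 10 (remaining 15U)
6U → rack 1 (remaining 1U)
9U → rack 4 (remaining 0U)
10 racks × 42U = 420U; used 330U; unused 90U.

90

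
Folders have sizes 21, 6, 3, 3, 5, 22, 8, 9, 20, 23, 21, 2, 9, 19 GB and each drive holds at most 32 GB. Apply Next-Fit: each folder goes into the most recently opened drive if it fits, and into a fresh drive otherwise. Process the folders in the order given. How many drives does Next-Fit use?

7 drives

21 GB → drive 1 (remaining 11 GB)
6 GB → drive 1 (remaining 5 GB)
3 GB → drive 1 (remaining 2 GB)
3 GB → drive 2 (remaining 29 GB)
5 GB → drive 2 (remaining 24 GB)
22 GB → drive 2 (remaining 2 GB)
8 GB → drive 3 (remaining 24 GB)
9 GB → drive 3 (remaining 15 GB)
20 GB → drive 4 (remaining 12 GB)
23 GB → drive 5 (remaining 9 GB)
21 GB → drive 6 (remaining 11 GB)
2 GB → drive 6 (remaining 9 GB)
9 GB → drive 6 (remaining 0 GB)
19 GB → drive 7 (remaining 13 GB)
Final drives: [21,6,3] [3,5,22] [8,9] [20] [23] [21,2,9] [19].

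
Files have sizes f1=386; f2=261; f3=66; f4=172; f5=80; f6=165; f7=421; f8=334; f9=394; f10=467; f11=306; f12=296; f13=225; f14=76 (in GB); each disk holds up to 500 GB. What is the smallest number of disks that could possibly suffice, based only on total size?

Total size = 386 + 261 + 66 + 172 + 80 + 165 + 421 + 334 + 394 + 467 + 306 + 296 + 225 + 76 = 3649 GB.
⌈3649 / 500⌉ = 8.

8 disks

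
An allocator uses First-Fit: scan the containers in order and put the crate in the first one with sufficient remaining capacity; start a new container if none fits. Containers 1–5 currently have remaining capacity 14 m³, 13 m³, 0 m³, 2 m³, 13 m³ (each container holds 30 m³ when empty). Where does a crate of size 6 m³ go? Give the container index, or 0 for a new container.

Containers with room: container 1 (14 m³), container 2 (13 m³), container 5 (13 m³).
The first with room is container 1.

1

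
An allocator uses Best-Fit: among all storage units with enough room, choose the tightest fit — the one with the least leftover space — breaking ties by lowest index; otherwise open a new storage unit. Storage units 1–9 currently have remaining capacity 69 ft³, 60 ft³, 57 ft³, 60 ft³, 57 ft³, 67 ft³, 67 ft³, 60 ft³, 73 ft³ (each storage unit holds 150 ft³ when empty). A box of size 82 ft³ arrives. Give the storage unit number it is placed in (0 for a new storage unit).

0

No storage unit has ≥ 82 ft³ free, so a new storage unit is opened.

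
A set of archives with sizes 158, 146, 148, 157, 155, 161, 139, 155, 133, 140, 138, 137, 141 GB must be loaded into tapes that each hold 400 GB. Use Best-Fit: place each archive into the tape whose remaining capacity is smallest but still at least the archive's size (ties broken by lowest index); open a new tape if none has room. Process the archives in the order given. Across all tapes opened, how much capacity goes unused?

158 GB → tape 1 (remaining 242 GB)
146 GB → tape 1 (remaining 96 GB)
148 GB → tape 2 (remaining 252 GB)
157 GB → tape 2 (remaining 95 GB)
155 GB → tape 3 (remaining 245 GB)
161 GB → tape 3 (remaining 84 GB)
139 GB → tape 4 (remaining 261 GB)
155 GB → tape 4 (remaining 106 GB)
133 GB → tape 5 (remaining 267 GB)
140 GB → tape 5 (remaining 127 GB)
138 GB → tape 6 (remaining 262 GB)
137 GB → tape 6 (remaining 125 GB)
141 GB → tape 7 (remaining 259 GB)
7 tapes × 400 GB = 2800 GB; used 1908 GB; unused 892 GB.

892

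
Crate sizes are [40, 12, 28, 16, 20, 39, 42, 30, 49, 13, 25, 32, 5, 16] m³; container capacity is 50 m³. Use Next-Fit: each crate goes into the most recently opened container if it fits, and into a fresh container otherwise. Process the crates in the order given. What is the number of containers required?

Put 40 m³ in container 1; 10 m³ remain.
Put 12 m³ in container 2; 38 m³ remain.
Put 28 m³ in container 2; 10 m³ remain.
Put 16 m³ in container 3; 34 m³ remain.
Put 20 m³ in container 3; 14 m³ remain.
Put 39 m³ in container 4; 11 m³ remain.
Put 42 m³ in container 5; 8 m³ remain.
Put 30 m³ in container 6; 20 m³ remain.
Put 49 m³ in container 7; 1 m³ remain.
Put 13 m³ in container 8; 37 m³ remain.
Put 25 m³ in container 8; 12 m³ remain.
Put 32 m³ in container 9; 18 m³ remain.
Put 5 m³ in container 9; 13 m³ remain.
Put 16 m³ in container 10; 34 m³ remain.
Final containers: [40] [12,28] [16,20] [39] [42] [30] [49] [13,25] [32,5] [16].

10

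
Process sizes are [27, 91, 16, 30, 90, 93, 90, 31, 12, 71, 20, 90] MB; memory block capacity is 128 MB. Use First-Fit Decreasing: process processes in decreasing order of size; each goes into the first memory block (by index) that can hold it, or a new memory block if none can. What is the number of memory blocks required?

Sorted descending: 93, 91, 90, 90, 90, 71, 31, 30, 27, 20, 16, 12.
93 MB → memory block 1 (remaining 35 MB)
91 MB → memory block 2 (remaining 37 MB)
90 MB → memory block 3 (remaining 38 MB)
90 MB → memory block 4 (remaining 38 MB)
90 MB → memory block 5 (remaining 38 MB)
71 MB → memory block 6 (remaining 57 MB)
31 MB → memory block 1 (remaining 4 MB)
30 MB → memory block 2 (remaining 7 MB)
27 MB → memory block 3 (remaining 11 MB)
20 MB → memory block 4 (remaining 18 MB)
16 MB → memory block 4 (remaining 2 MB)
12 MB → memory block 5 (remaining 26 MB)

6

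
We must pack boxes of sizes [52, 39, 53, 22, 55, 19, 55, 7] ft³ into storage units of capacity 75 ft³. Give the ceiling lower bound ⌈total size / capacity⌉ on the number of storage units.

Total size = 52 + 39 + 53 + 22 + 55 + 19 + 55 + 7 = 302 ft³.
⌈302 / 75⌉ = 5.

5 storage units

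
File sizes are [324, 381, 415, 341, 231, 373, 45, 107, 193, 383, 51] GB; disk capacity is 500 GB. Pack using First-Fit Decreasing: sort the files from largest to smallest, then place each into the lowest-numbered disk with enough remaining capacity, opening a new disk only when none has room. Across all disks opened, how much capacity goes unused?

656

Sorted descending: 415, 383, 381, 373, 341, 324, 231, 193, 107, 51, 45.
Put 415 GB in disk 1; 85 GB remain.
Put 383 GB in disk 2; 117 GB remain.
Put 381 GB in disk 3; 119 GB remain.
Put 373 GB in disk 4; 127 GB remain.
Put 341 GB in disk 5; 159 GB remain.
Put 324 GB in disk 6; 176 GB remain.
Put 231 GB in disk 7; 269 GB remain.
Put 193 GB in disk 7; 76 GB remain.
Put 107 GB in disk 2; 10 GB remain.
Put 51 GB in disk 1; 34 GB remain.
Put 45 GB in disk 3; 74 GB remain.
7 disks × 500 GB = 3500 GB; used 2844 GB; unused 656 GB.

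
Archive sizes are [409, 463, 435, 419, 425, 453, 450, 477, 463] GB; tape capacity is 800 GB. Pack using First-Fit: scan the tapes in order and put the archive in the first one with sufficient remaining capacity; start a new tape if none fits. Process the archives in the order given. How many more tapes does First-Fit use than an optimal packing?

0

First-Fit: [409] [463] [435] [419] [425] [453] [450] [477] [463] → 9 tapes.
9 archives exceed 400 GB (half the capacity), and no two of those can share a tape, so at least 9 tapes are needed.
So 9 is already optimal.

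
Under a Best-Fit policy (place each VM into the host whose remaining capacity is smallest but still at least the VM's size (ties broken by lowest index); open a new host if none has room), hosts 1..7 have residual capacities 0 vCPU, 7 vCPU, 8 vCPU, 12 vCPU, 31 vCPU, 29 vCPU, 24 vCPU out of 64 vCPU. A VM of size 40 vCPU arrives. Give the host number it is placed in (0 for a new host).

No host has ≥ 40 vCPU free, so a new host is opened.

0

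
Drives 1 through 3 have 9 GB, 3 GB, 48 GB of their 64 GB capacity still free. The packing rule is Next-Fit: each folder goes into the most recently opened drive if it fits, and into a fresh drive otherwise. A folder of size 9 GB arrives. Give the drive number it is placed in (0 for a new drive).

Next-Fit only looks at drive 3, which has 48 GB free.
9 GB fits there.

3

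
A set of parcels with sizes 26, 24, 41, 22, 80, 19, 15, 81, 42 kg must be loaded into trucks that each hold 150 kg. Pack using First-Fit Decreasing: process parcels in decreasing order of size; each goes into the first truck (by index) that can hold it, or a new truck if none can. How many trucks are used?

3 trucks

Sorted descending: 81, 80, 42, 41, 26, 24, 22, 19, 15.
81 kg → truck 1 (remaining 69 kg)
80 kg → truck 2 (remaining 70 kg)
42 kg → truck 1 (remaining 27 kg)
41 kg → truck 2 (remaining 29 kg)
26 kg → truck 1 (remaining 1 kg)
24 kg → truck 2 (remaining 5 kg)
22 kg → truck 3 (remaining 128 kg)
19 kg → truck 3 (remaining 109 kg)
15 kg → truck 3 (remaining 94 kg)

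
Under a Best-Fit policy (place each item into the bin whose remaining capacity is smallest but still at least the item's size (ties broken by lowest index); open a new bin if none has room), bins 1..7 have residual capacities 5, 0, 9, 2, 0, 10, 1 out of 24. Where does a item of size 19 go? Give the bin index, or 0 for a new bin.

No bin has ≥ 19 free, so a new bin is opened.

0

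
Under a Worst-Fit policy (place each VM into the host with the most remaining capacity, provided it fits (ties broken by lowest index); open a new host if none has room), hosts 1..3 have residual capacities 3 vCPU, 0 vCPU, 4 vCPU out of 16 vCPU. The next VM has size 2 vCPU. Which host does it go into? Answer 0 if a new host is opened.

3

Hosts with room: host 1 (3 vCPU), host 3 (4 vCPU).
Most room is host 3 with 4 vCPU free.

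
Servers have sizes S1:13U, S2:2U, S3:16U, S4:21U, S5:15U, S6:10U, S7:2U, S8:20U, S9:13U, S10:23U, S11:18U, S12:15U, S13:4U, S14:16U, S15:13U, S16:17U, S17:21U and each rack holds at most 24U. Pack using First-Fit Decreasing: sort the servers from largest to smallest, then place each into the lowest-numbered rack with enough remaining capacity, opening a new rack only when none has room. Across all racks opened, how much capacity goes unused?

Sorted descending: 23, 21, 21, 20, 18, 17, 16, 16, 15, 15, 13, 13, 13, 10, 4, 2, 2.
rack 1: place 23U, 1U left
rack 2: place 21U, 3U left
rack 3: place 21U, 3U left
rack 4: place 20U, 4U left
rack 5: place 18U, 6U left
rack 6: place 17U, 7U left
rack 7: place 16U, 8U left
rack 8: place 16U, 8U left
rack 9: place 15U, 9U left
rack 10: place 15U, 9U left
rack 11: place 13U, 11U left
rack 12: place 13U, 11U left
rack 13: place 13U, 11U left
rack 11: place 10U, 1U left
rack 4: place 4U, 0U left
rack 2: place 2U, 1U left
rack 3: place 2U, 1U left
13 racks × 24U = 312U; used 239U; unused 73U.

73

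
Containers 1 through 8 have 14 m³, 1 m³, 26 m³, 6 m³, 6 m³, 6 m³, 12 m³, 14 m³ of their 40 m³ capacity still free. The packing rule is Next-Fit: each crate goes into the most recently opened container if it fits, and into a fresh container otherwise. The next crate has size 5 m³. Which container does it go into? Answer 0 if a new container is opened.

Next-Fit only looks at container 8, which has 14 m³ free.
5 m³ fits there.

8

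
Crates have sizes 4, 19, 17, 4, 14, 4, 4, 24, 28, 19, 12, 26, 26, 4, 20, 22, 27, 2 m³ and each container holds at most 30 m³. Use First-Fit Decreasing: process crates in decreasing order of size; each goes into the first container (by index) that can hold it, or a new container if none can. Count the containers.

Sorted descending: 28, 27, 26, 26, 24, 22, 20, 19, 19, 17, 14, 12, 4, 4, 4, 4, 4, 2.
Put 28 m³ in container 1; 2 m³ remain.
Put 27 m³ in container 2; 3 m³ remain.
Put 26 m³ in container 3; 4 m³ remain.
Put 26 m³ in container 4; 4 m³ remain.
Put 24 m³ in container 5; 6 m³ remain.
Put 22 m³ in container 6; 8 m³ remain.
Put 20 m³ in container 7; 10 m³ remain.
Put 19 m³ in container 8; 11 m³ remain.
Put 19 m³ in container 9; 11 m³ remain.
Put 17 m³ in container 10; 13 m³ remain.
Put 14 m³ in container 11; 16 m³ remain.
Put 12 m³ in container 10; 1 m³ remain.
Put 4 m³ in container 3; 0 m³ remain.
Put 4 m³ in container 4; 0 m³ remain.
Put 4 m³ in container 5; 2 m³ remain.
Put 4 m³ in container 6; 4 m³ remain.
Put 4 m³ in container 6; 0 m³ remain.
Put 2 m³ in container 1; 0 m³ remain.

11 containers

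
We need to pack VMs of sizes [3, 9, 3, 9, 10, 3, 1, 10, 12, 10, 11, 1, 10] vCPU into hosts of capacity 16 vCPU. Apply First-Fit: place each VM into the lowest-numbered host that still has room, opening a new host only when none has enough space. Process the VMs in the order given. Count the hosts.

host 1: place 3 vCPU, 13 vCPU left
host 1: place 9 vCPU, 4 vCPU left
host 1: place 3 vCPU, 1 vCPU left
host 2: place 9 vCPU, 7 vCPU left
host 3: place 10 vCPU, 6 vCPU left
host 2: place 3 vCPU, 4 vCPU left
host 1: place 1 vCPU, 0 vCPU left
host 4: place 10 vCPU, 6 vCPU left
host 5: place 12 vCPU, 4 vCPU left
host 6: place 10 vCPU, 6 vCPU left
host 7: place 11 vCPU, 5 vCPU left
host 2: place 1 vCPU, 3 vCPU left
host 8: place 10 vCPU, 6 vCPU left

8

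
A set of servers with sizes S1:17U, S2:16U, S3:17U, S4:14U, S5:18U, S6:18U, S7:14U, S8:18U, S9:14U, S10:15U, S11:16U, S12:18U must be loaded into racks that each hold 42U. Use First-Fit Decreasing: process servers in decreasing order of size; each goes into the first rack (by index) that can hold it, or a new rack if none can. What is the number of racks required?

6

Sorted descending: 18, 18, 18, 18, 17, 17, 16, 16, 15, 14, 14, 14.
18U → rack 1 (remaining 24U)
18U → rack 1 (remaining 6U)
18U → rack 2 (remaining 24U)
18U → rack 2 (remaining 6U)
17U → rack 3 (remaining 25U)
17U → rack 3 (remaining 8U)
16U → rack 4 (remaining 26U)
16U → rack 4 (remaining 10U)
15U → rack 5 (remaining 27U)
14U → rack 5 (remaining 13U)
14U → rack 6 (remaining 28U)
14U → rack 6 (remaining 14U)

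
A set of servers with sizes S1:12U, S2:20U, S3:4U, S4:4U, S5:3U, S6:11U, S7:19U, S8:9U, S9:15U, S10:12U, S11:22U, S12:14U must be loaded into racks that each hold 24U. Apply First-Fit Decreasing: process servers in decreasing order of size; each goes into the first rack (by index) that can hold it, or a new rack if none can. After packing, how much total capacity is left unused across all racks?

Sorted descending: 22, 20, 19, 15, 14, 12, 12, 11, 9, 4, 4, 3.
Put 22U in rack 1; 2U remain.
Put 20U in rack 2; 4U remain.
Put 19U in rack 3; 5U remain.
Put 15U in rack 4; 9U remain.
Put 14U in rack 5; 10U remain.
Put 12U in rack 6; 12U remain.
Put 12U in rack 6; 0U remain.
Put 11U in rack 7; 13U remain.
Put 9U in rack 4; 0U remain.
Put 4U in rack 2; 0U remain.
Put 4U in rack 3; 1U remain.
Put 3U in rack 5; 7U remain.
7 racks × 24U = 168U; used 145U; unused 23U.

23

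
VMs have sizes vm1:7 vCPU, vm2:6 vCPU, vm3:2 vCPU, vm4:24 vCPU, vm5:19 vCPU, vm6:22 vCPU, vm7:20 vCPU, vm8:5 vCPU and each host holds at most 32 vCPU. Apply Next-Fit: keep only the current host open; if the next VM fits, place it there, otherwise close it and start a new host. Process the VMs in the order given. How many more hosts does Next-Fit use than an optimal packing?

Next-Fit: [7,6,2] [24] [19] [22] [20,5] → 5 hosts.
Total size 105 vCPU; any packing needs at least ⌈105/32⌉ = 4 hosts.
An optimal packing achieves that bound: [24,7] [22,6,2] [20,5] [19] → 4 hosts.
Excess: 5 − 4 = 1.

1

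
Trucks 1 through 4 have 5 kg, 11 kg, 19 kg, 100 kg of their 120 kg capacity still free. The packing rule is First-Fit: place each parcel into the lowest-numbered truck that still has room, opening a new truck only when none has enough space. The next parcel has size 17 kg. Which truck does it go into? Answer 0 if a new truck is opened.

Trucks with room: truck 3 (19 kg), truck 4 (100 kg).
The first with room is truck 3.

3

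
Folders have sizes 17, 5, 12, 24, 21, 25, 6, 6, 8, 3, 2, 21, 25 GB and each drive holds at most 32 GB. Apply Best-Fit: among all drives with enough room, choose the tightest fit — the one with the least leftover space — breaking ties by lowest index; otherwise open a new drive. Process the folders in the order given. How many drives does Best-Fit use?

7

17 GB → drive 1 (remaining 15 GB)
5 GB → drive 1 (remaining 10 GB)
12 GB → drive 2 (remaining 20 GB)
24 GB → drive 3 (remaining 8 GB)
21 GB → drive 4 (remaining 11 GB)
25 GB → drive 5 (remaining 7 GB)
6 GB → drive 5 (remaining 1 GB)
6 GB → drive 3 (remaining 2 GB)
8 GB → drive 1 (remaining 2 GB)
3 GB → drive 4 (remaining 8 GB)
2 GB → drive 1 (remaining 0 GB)
21 GB → drive 6 (remaining 11 GB)
25 GB → drive 7 (remaining 7 GB)
Final drives: [17,5,8,2] [12] [24,6] [21,3] [25,6] [21] [25].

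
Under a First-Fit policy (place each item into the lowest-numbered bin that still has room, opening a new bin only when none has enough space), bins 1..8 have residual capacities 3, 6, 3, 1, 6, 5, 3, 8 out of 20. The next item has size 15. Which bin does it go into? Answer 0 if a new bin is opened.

0

No bin has ≥ 15 free, so a new bin is opened.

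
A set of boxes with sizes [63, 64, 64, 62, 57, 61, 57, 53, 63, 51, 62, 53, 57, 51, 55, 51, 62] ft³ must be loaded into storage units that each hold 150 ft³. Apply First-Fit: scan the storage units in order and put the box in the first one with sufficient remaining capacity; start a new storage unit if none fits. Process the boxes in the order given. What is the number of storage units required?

storage unit 1: place 63 ft³, 87 ft³ left
storage unit 1: place 64 ft³, 23 ft³ left
storage unit 2: place 64 ft³, 86 ft³ left
storage unit 2: place 62 ft³, 24 ft³ left
storage unit 3: place 57 ft³, 93 ft³ left
storage unit 3: place 61 ft³, 32 ft³ left
storage unit 4: place 57 ft³, 93 ft³ left
storage unit 4: place 53 ft³, 40 ft³ left
storage unit 5: place 63 ft³, 87 ft³ left
storage unit 5: place 51 ft³, 36 ft³ left
storage unit 6: place 62 ft³, 88 ft³ left
storage unit 6: place 53 ft³, 35 ft³ left
storage unit 7: place 57 ft³, 93 ft³ left
storage unit 7: place 51 ft³, 42 ft³ left
storage unit 8: place 55 ft³, 95 ft³ left
storage unit 8: place 51 ft³, 44 ft³ left
storage unit 9: place 62 ft³, 88 ft³ left
Final storage units: [63,64] [64,62] [57,61] [57,53] [63,51] [62,53] [57,51] [55,51] [62].

9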